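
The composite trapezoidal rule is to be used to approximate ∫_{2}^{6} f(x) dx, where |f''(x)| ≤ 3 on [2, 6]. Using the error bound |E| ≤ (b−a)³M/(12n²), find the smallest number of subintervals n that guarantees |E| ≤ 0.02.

Need 192/(12n²) ≤ 0.02.
n² ≥ 192/(12·0.02) = 800 ⇒ n ≥ 28.2843, so the smallest n is 29.

29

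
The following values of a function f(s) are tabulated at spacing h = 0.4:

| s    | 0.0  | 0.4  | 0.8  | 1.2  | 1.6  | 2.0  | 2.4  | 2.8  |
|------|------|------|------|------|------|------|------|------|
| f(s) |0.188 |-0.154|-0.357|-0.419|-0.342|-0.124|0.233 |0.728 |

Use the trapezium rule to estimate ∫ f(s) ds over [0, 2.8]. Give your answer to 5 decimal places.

-0.28200

h = 0.4, n = 7.
(h/2)·[y₀ + 2y₁ + 2y₂ + 2y₃ + 2y₄ + 2y₅ + 2y₆ + y₇] = 0.2·(-1.410) = -0.28200.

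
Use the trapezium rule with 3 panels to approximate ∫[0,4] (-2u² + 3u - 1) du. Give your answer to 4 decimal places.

-25.0370

h = (4 − 0)/3 = 1.333333.
Nodes u₀,…,u₃ = 0, 1.333333, 2.666667, 4.
f(u) = -2u² + 3u - 1: f₀=-1, f₁=-0.555556, f₂=-7.222222, f₃=-21.
(h/2)·[f₀ + 2f₁ + 2f₂ + f₃] = 0.666667·(-37.555556) = -25.0370.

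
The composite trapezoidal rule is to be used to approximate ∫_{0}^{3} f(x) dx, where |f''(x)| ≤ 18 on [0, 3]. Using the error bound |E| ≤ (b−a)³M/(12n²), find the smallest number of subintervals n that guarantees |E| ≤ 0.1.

Need 486/(12n²) ≤ 0.1.
n² ≥ 486/(12·0.1) = 405 ⇒ n ≥ 20.1246, so the smallest n is 21.

21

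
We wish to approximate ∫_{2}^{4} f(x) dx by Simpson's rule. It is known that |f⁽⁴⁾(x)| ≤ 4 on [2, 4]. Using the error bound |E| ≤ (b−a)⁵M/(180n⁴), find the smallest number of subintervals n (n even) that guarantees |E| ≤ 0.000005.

Need 128/(180n⁴) ≤ 0.000005.
n⁴ ≥ 128/(180·0.000005) = 142222 ⇒ n ≥ 19.4197, so the smallest even n is 20. (n must be even for Simpson's rule.)

20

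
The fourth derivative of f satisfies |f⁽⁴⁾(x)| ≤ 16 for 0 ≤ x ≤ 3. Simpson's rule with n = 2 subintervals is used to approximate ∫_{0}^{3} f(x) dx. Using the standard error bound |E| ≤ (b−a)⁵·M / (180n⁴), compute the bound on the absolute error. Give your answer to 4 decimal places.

|E| ≤ (3)⁵·16 / (180·2⁴) = 3888/2880 = 1.3500.

1.3500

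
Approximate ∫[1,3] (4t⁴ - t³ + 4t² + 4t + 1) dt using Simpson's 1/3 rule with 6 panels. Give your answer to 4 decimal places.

h = (3 − 1)/6 = 0.333333.
Nodes t₀,…,t₆ = 1, 1.333333, 1.666667, 2, 2.333333, 2.666667, 3.
f(t) = 4t⁴ - t³ + 4t² + 4t + 1: f₀=12, f₁=23.716049, f₂=45.012346, f₃=81, f₄=137.975309, f₅=223.419753, f₆=346.
(h/3)·[f₀ + 4f₁ + 2f₂ + 4f₃ + 2f₄ + 4f₅ + f₆] = 0.111111·(2036.518519) = 226.2798.

226.2798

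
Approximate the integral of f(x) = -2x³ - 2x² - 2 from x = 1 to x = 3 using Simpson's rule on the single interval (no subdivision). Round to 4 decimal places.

-61.3333

S = (b−a)/6 · [f(1) + 4f(2) + f(3)] = 0.333333·[(-6) + 4·(-26) + (-74)] = -61.3333.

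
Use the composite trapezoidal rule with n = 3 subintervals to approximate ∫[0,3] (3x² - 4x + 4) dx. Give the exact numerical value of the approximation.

22.5

h = (3 − 0)/3 = 1.
Nodes x₀,…,x₃ = 0, 1, 2, 3.
f(x) = 3x² - 4x + 4: f₀=4, f₁=3, f₂=8, f₃=19.
(h/2)·[f₀ + 2f₁ + 2f₂ + f₃] = 0.5·(45) = 22.5.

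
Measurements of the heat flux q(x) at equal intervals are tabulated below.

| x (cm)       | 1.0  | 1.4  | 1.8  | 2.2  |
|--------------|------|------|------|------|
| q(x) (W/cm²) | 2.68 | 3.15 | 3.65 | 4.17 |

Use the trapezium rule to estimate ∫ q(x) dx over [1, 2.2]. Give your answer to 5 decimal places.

4.09000

h = 0.4, n = 3.
(h/2)·[y₀ + 2y₁ + 2y₂ + y₃] = 0.2·(20.45) = 4.09000.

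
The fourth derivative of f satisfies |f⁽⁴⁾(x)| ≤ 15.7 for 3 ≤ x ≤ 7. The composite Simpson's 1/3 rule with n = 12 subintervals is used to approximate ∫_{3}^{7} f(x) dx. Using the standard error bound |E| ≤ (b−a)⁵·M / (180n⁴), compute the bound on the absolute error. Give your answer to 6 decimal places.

|E| ≤ (4)⁵·15.7 / (180·12⁴) = 16076.8/3732480 = 0.004307.

0.004307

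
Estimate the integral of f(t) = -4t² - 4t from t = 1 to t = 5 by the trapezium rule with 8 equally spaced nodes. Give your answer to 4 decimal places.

-214.2041

h = (5 − 1)/7 = 0.571429.
Nodes t₀,…,t₇ = 1, 1.571429, 2.142857, 2.714286, 3.285714, 3.857143, 4.428571, 5.
f(t) = -4t² - 4t: f₀=-8, f₁=-16.163265, f₂=-26.938776, f₃=-40.326531, f₄=-56.326531, f₅=-74.938776, f₆=-96.163265, f₇=-120.
(h/2)·[f₀ + 2f₁ + 2f₂ + 2f₃ + 2f₄ + 2f₅ + 2f₆ + f₇] = 0.285714·(-749.714286) = -214.2041.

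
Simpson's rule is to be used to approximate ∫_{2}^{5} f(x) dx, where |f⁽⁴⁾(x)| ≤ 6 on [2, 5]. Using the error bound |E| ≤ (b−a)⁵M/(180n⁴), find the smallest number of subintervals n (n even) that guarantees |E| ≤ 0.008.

6

Need 1458/(180n⁴) ≤ 0.008.
n⁴ ≥ 1458/(180·0.008) = 1012.5 ⇒ n ≥ 5.6409, so the smallest even n is 6. (n must be even for Simpson's rule.)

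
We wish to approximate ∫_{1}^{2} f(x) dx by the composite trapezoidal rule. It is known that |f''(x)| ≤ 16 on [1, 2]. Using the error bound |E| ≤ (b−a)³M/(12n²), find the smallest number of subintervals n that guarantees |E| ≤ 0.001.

Need 16/(12n²) ≤ 0.001.
n² ≥ 16/(12·0.001) = 1333.33 ⇒ n ≥ 36.5148, so the smallest n is 37.

37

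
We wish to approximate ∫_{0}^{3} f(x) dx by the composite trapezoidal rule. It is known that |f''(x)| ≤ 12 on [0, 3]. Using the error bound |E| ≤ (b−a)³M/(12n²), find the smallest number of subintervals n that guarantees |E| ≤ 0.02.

37

Need 324/(12n²) ≤ 0.02.
n² ≥ 324/(12·0.02) = 1350 ⇒ n ≥ 36.7423, so the smallest n is 37.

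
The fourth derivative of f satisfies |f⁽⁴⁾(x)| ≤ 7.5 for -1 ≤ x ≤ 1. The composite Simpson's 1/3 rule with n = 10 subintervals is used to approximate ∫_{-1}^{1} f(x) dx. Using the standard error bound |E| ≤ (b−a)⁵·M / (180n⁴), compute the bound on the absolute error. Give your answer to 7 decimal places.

0.0001333

|E| ≤ (2)⁵·7.5 / (180·10⁴) = 240/1800000 = 0.0001333.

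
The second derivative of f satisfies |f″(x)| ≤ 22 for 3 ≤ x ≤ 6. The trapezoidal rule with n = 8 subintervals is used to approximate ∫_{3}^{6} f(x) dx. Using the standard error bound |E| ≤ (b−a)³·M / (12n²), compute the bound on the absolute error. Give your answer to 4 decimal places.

0.7734

|E| ≤ (3)³·22 / (12·8²) = 594/768 = 0.7734.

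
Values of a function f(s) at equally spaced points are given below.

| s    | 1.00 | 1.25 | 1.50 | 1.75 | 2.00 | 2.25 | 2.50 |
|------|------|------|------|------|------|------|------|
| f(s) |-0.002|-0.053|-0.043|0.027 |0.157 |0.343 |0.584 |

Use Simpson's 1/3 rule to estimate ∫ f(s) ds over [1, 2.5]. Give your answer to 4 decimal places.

h = 0.25, n = 6.
(h/3)·[y₀ + 4y₁ + 2y₂ + 4y₃ + 2y₄ + 4y₅ + y₆] = 0.083333·(2.078) = 0.1732.

0.1732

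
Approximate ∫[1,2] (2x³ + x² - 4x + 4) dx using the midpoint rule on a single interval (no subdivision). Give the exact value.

M = (b−a)·f(1.5) = 1·(7) = 7.

7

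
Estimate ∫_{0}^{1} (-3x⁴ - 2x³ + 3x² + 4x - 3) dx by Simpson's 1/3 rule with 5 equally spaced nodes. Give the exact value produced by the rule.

-1.1015625

h = (1 − 0)/4 = 0.25.
Nodes x₀,…,x₄ = 0, 0.25, 0.5, 0.75, 1.
f(x) = -3x⁴ - 2x³ + 3x² + 4x - 3: f₀=-3, f₁=-1.85546875, f₂=-0.6875, f₃=-0.10546875, f₄=-1.
(h/3)·[f₀ + 4f₁ + 2f₂ + 4f₃ + f₄] = 0.083333·(-13.21875) = -1.1015625.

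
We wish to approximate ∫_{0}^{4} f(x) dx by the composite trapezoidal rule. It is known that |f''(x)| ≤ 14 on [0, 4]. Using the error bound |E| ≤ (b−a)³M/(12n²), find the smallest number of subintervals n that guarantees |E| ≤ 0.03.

50

Need 896/(12n²) ≤ 0.03.
n² ≥ 896/(12·0.03) = 2488.89 ⇒ n ≥ 49.8888, so the smallest n is 50.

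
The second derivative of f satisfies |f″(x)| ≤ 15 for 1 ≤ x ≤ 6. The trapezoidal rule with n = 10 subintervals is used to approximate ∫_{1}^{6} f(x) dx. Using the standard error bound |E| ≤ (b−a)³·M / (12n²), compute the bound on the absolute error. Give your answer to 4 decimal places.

1.5625

|E| ≤ (5)³·15 / (12·10²) = 1875/1200 = 1.5625.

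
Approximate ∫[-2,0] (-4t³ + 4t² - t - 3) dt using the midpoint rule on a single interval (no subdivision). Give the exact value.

M = (b−a)·f(-1) = 2·(6) = 12.

12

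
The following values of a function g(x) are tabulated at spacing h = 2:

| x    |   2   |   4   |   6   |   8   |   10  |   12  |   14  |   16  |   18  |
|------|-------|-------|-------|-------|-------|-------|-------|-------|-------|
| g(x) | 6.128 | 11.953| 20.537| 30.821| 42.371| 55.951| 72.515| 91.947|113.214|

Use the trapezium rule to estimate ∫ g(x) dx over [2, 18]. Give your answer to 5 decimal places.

771.53200

h = 2, n = 8.
(h/2)·[y₀ + 2y₁ + 2y₂ + 2y₃ + 2y₄ + 2y₅ + 2y₆ + 2y₇ + y₈] = 1·(771.532) = 771.53200.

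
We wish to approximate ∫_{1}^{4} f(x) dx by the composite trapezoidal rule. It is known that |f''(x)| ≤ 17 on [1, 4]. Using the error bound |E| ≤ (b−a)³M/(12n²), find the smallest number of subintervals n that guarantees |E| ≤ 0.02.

44

Need 459/(12n²) ≤ 0.02.
n² ≥ 459/(12·0.02) = 1912.5 ⇒ n ≥ 43.7321, so the smallest n is 44.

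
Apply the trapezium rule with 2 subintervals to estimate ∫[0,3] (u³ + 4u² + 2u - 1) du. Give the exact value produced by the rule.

h = (3 − 0)/2 = 1.5.
Nodes u₀,…,u₂ = 0, 1.5, 3.
f(u) = u³ + 4u² + 2u - 1: f₀=-1, f₁=14.375, f₂=68.
(h/2)·[f₀ + 2f₁ + f₂] = 0.75·(95.75) = 71.8125.

71.8125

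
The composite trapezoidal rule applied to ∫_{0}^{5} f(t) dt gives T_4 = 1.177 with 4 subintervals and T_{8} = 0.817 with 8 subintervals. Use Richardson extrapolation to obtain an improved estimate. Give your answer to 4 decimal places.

R = (4·T_{8} − T_4) / 3 = (4·0.817 − 1.177)/3 = (2.091)/3 = 0.6970.

0.6970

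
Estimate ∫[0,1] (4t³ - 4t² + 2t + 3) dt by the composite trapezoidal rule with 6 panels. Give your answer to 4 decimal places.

3.6759

h = (1 − 0)/6 = 0.166667.
Nodes t₀,…,t₆ = 0, 0.166667, 0.333333, 0.5, 0.666667, 0.833333, 1.
f(t) = 4t³ - 4t² + 2t + 3: f₀=3, f₁=3.240741, f₂=3.370370, f₃=3.5, f₄=3.740741, f₅=4.203704, f₆=5.
(h/2)·[f₀ + 2f₁ + 2f₂ + 2f₃ + 2f₄ + 2f₅ + f₆] = 0.083333·(44.111111) = 3.6759.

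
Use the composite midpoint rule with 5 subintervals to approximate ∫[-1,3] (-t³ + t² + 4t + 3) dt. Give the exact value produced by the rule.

h = (3 − (-1))/5 = 0.8.
Midpoints m₁,…,m₅ = -0.6, 0.2, 1, 1.8, 2.6.
f(m₁)=1.176, f(m₂)=3.832, f(m₃)=7, f(m₄)=7.608, f(m₅)=2.584.
h·[f(m₁) + f(m₂) + f(m₃) + f(m₄) + f(m₅)] = 0.8·(22.2) = 17.76.

17.76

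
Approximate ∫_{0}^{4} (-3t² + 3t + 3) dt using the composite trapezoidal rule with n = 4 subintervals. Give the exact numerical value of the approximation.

-30

h = (4 − 0)/4 = 1.
Nodes t₀,…,t₄ = 0, 1, 2, 3, 4.
f(t) = -3t² + 3t + 3: f₀=3, f₁=3, f₂=-3, f₃=-15, f₄=-33.
(h/2)·[f₀ + 2f₁ + 2f₂ + 2f₃ + f₄] = 0.5·(-60) = -30.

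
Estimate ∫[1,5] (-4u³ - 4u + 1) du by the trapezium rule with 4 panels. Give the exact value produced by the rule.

h = (5 − 1)/4 = 1.
Nodes u₀,…,u₄ = 1, 2, 3, 4, 5.
f(u) = -4u³ - 4u + 1: f₀=-7, f₁=-39, f₂=-119, f₃=-271, f₄=-519.
(h/2)·[f₀ + 2f₁ + 2f₂ + 2f₃ + f₄] = 0.5·(-1384) = -692.

-692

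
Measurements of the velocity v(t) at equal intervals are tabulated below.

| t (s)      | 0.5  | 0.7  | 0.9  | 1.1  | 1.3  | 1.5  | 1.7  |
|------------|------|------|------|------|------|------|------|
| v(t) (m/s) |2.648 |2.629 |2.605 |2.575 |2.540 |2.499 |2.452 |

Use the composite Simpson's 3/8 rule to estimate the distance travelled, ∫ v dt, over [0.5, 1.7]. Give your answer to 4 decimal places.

3.0802

h = 0.2, n = 6.
(3h/8)·[y₀ + 3y₁ + 3y₂ + 2y₃ + 3y₄ + 3y₅ + y₆] = 0.075·(41.069) = 3.0802.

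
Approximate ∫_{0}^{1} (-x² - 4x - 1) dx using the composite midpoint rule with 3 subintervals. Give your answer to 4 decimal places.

-3.3241

h = (1 − 0)/3 = 0.333333.
Midpoints m₁,…,m₃ = 0.166667, 0.5, 0.833333.
f(m₁)=-1.694444, f(m₂)=-3.25, f(m₃)=-5.027778.
h·[f(m₁) + f(m₂) + f(m₃)] = 0.333333·(-9.972222) = -3.3241.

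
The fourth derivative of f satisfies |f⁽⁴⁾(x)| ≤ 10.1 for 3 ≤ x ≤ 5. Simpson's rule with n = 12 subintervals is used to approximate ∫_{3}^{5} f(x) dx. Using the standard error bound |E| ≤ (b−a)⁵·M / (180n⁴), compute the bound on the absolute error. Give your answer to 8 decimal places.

0.00008659

|E| ≤ (2)⁵·10.1 / (180·12⁴) = 323.2/3732480 = 0.00008659.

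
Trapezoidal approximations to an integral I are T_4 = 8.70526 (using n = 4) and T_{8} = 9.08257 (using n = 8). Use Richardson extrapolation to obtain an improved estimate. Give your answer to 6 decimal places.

9.208340

R = (4·T_{8} − T_4) / 3 = (4·9.08257 − 8.70526)/3 = (27.62502)/3 = 9.208340.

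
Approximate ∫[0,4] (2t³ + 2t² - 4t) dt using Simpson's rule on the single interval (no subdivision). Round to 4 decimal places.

S = (b−a)/6 · [f(0) + 4f(2) + f(4)] = 0.666667·[0 + 4·16 + 144] = 138.6667.

138.6667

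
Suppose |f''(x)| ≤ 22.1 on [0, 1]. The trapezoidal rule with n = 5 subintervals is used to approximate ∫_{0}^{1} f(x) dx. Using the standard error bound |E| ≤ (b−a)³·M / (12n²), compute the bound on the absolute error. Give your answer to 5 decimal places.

|E| ≤ (1)³·22.1 / (12·5²) = 22.1/300 = 0.07367.

0.07367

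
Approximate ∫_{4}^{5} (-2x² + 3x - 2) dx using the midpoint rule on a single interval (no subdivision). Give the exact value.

-29

M = (b−a)·f(4.5) = 1·(-29) = -29.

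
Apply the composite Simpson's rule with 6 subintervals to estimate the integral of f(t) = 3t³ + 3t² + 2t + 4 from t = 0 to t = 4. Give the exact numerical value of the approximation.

h = (4 − 0)/6 = 0.666667.
Nodes t₀,…,t₆ = 0, 0.666667, 1.333333, 2, 2.666667, 3.333333, 4.
f(t) = 3t³ + 3t² + 2t + 4: f₀=4, f₁=7.555556, f₂=19.111111, f₃=44, f₄=87.555556, f₅=155.111111, f₆=252.
(h/3)·[f₀ + 4f₁ + 2f₂ + 4f₃ + 2f₄ + 4f₅ + f₆] = 0.222222·(1296) = 288.

288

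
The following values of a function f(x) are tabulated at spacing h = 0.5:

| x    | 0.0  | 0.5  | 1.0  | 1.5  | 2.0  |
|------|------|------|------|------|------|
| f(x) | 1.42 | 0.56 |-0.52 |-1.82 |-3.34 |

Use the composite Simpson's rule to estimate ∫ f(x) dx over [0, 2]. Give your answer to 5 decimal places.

-1.33333

h = 0.5, n = 4.
(h/3)·[y₀ + 4y₁ + 2y₂ + 4y₃ + y₄] = 0.166667·(-8.00) = -1.33333.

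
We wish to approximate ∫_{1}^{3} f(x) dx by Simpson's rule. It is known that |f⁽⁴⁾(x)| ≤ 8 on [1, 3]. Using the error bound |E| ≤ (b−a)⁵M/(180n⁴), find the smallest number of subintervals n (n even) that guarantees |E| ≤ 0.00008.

Need 256/(180n⁴) ≤ 0.00008.
n⁴ ≥ 256/(180·0.00008) = 17777.8 ⇒ n ≥ 11.5470, so the smallest even n is 12. (n must be even for Simpson's rule.)

12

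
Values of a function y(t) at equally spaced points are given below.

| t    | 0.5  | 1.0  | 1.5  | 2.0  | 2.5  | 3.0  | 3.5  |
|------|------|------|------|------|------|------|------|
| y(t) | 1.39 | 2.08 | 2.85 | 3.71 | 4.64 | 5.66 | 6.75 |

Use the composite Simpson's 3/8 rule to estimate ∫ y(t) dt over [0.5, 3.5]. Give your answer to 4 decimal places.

11.4844

h = 0.5, n = 6.
(3h/8)·[y₀ + 3y₁ + 3y₂ + 2y₃ + 3y₄ + 3y₅ + y₆] = 0.1875·(61.25) = 11.4844.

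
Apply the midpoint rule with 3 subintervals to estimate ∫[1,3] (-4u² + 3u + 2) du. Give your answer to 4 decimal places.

h = (3 − 1)/3 = 0.666667.
Midpoints m₁,…,m₃ = 1.333333, 2, 2.666667.
f(m₁)=-1.111111, f(m₂)=-8, f(m₃)=-18.444444.
h·[f(m₁) + f(m₂) + f(m₃)] = 0.666667·(-27.555556) = -18.3704.

-18.3704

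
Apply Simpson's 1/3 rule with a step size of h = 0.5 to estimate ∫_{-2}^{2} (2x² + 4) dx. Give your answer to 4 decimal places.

h = (2 − (-2))/8 = 0.5.
Nodes x₀,…,x₈ = -2, -1.5, -1, -0.5, 0, 0.5, 1, 1.5, 2.
f(x) = 2x² + 4: f₀=12, f₁=8.5, f₂=6, f₃=4.5, f₄=4, f₅=4.5, f₆=6, f₇=8.5, f₈=12.
(h/3)·[f₀ + 4f₁ + 2f₂ + 4f₃ + 2f₄ + 4f₅ + 2f₆ + 4f₇ + f₈] = 0.166667·(160) = 26.6667.

26.6667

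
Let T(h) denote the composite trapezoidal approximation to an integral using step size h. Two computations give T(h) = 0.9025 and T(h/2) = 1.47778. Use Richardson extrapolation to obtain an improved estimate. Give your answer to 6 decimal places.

R = (4·T(h/2) − T(h)) / 3 = (4·1.47778 − 0.9025)/3 = (5.00862)/3 = 1.669540.

1.669540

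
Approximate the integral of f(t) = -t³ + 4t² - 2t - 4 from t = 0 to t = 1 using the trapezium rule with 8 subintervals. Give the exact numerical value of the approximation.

h = (1 − 0)/8 = 0.125.
Nodes t₀,…,t₈ = 0, 0.125, 0.25, 0.375, 0.5, 0.625, 0.75, 0.875, 1.
f(t) = -t³ + 4t² - 2t - 4: f₀=-4, f₁=-4.189453125, f₂=-4.265625, f₃=-4.240234375, f₄=-4.125, f₅=-3.931640625, f₆=-3.671875, f₇=-3.357421875, f₈=-3.
(h/2)·[f₀ + 2f₁ + 2f₂ + 2f₃ + 2f₄ + 2f₅ + 2f₆ + 2f₇ + f₈] = 0.0625·(-62.5625) = -3.91015625.

-3.91015625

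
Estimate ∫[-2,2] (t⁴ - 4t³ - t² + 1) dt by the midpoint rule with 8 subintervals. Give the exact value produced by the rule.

h = (2 − (-2))/8 = 0.5.
Midpoints m₁,…,m₈ = -1.75, -1.25, -0.75, -0.25, 0.25, 0.75, 1.25, 1.75.
f(m₁)=28.75390625, f(m₂)=9.69140625, f(m₃)=2.44140625, f(m₄)=1.00390625, f(m₅)=0.87890625, f(m₆)=-0.93359375, f(m₇)=-5.93359375, f(m₈)=-14.12109375.
h·[f(m₁) + f(m₂) + f(m₃) + f(m₄) + f(m₅) + f(m₆) + f(m₇) + f(m₈)] = 0.5·(21.78125) = 10.890625.

10.890625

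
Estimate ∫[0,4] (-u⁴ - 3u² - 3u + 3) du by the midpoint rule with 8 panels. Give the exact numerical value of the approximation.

-277.890625

h = (4 − 0)/8 = 0.5.
Midpoints m₁,…,m₈ = 0.25, 0.75, 1.25, 1.75, 2.25, 2.75, 3.25, 3.75.
f(m₁)=2.05859375, f(m₂)=-1.25390625, f(m₃)=-7.87890625, f(m₄)=-20.81640625, f(m₅)=-44.56640625, f(m₆)=-85.12890625, f(m₇)=-150.00390625, f(m₈)=-248.19140625.
h·[f(m₁) + f(m₂) + f(m₃) + f(m₄) + f(m₅) + f(m₆) + f(m₇) + f(m₈)] = 0.5·(-555.78125) = -277.890625.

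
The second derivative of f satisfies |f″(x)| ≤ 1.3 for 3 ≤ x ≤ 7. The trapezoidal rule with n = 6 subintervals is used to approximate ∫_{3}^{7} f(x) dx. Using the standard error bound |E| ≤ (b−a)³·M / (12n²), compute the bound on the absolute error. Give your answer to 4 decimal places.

0.1926

|E| ≤ (4)³·1.3 / (12·6²) = 83.2/432 = 0.1926.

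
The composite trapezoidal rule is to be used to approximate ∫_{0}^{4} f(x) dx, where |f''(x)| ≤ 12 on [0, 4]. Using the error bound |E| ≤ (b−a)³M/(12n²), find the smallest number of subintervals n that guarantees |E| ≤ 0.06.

Need 768/(12n²) ≤ 0.06.
n² ≥ 768/(12·0.06) = 1066.67 ⇒ n ≥ 32.6599, so the smallest n is 33.

33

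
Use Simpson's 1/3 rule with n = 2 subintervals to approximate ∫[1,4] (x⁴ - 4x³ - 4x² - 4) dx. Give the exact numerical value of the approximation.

h = (4 − 1)/2 = 1.5.
Nodes x₀,…,x₂ = 1, 2.5, 4.
f(x) = x⁴ - 4x³ - 4x² - 4: f₀=-11, f₁=-52.4375, f₂=-68.
(h/3)·[f₀ + 4f₁ + f₂] = 0.5·(-288.75) = -144.375.

-144.375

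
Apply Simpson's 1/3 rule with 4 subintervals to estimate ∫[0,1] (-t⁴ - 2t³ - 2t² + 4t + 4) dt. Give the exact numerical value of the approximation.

4.6328125

h = (1 − 0)/4 = 0.25.
Nodes t₀,…,t₄ = 0, 0.25, 0.5, 0.75, 1.
f(t) = -t⁴ - 2t³ - 2t² + 4t + 4: f₀=4, f₁=4.83984375, f₂=5.1875, f₃=4.71484375, f₄=3.
(h/3)·[f₀ + 4f₁ + 2f₂ + 4f₃ + f₄] = 0.083333·(55.59375) = 4.6328125.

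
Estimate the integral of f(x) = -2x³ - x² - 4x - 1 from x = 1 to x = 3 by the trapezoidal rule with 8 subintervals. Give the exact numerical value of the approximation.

h = (3 − 1)/8 = 0.25.
Nodes x₀,…,x₈ = 1, 1.25, 1.5, 1.75, 2, 2.25, 2.5, 2.75, 3.
f(x) = -2x³ - x² - 4x - 1: f₀=-8, f₁=-11.46875, f₂=-16, f₃=-21.78125, f₄=-29, f₅=-37.84375, f₆=-48.5, f₇=-61.15625, f₈=-76.
(h/2)·[f₀ + 2f₁ + 2f₂ + 2f₃ + 2f₄ + 2f₅ + 2f₆ + 2f₇ + f₈] = 0.125·(-535.5) = -66.9375.

-66.9375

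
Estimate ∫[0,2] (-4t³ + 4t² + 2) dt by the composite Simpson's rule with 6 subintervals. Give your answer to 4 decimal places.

-1.3333

h = (2 − 0)/6 = 0.333333.
Nodes t₀,…,t₆ = 0, 0.333333, 0.666667, 1, 1.333333, 1.666667, 2.
f(t) = -4t³ + 4t² + 2: f₀=2, f₁=2.296296, f₂=2.592593, f₃=2, f₄=-0.370370, f₅=-5.407407, f₆=-14.
(h/3)·[f₀ + 4f₁ + 2f₂ + 4f₃ + 2f₄ + 4f₅ + f₆] = 0.111111·(-12) = -1.3333.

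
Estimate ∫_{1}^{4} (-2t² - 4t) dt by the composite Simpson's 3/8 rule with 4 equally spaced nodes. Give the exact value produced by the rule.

h = (4 − 1)/3 = 1.
Nodes t₀,…,t₃ = 1, 2, 3, 4.
f(t) = -2t² - 4t: f₀=-6, f₁=-16, f₂=-30, f₃=-48.
(3h/8)·[f₀ + 3f₁ + 3f₂ + f₃] = 0.375·(-192) = -72.

-72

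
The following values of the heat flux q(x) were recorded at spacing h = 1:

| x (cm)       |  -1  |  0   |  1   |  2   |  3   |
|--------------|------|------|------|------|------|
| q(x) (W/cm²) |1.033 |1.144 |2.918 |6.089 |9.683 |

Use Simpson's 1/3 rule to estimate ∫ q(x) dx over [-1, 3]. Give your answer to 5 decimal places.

15.16133

h = 1, n = 4.
(h/3)·[y₀ + 4y₁ + 2y₂ + 4y₃ + y₄] = 0.333333·(45.484) = 15.16133.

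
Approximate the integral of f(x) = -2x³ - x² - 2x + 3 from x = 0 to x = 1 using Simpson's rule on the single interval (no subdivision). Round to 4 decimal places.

1.1667

S = (b−a)/6 · [f(0) + 4f(0.5) + f(1)] = 0.166667·[3 + 4·1.5 + (-2)] = 1.1667.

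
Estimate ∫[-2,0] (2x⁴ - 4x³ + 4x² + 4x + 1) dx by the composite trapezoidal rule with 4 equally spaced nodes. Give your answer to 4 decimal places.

38.1811

h = (0 − (-2))/3 = 0.666667.
Nodes x₀,…,x₃ = -2, -1.333333, -0.666667, 0.
f(x) = 2x⁴ - 4x³ + 4x² + 4x + 1: f₀=73, f₁=18.580247, f₂=1.691358, f₃=1.
(h/2)·[f₀ + 2f₁ + 2f₂ + f₃] = 0.333333·(114.543210) = 38.1811.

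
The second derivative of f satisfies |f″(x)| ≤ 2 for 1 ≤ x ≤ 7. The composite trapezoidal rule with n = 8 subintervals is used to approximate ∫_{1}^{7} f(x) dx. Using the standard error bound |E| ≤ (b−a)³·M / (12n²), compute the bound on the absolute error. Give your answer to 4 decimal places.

|E| ≤ (6)³·2 / (12·8²) = 432/768 = 0.5625.

0.5625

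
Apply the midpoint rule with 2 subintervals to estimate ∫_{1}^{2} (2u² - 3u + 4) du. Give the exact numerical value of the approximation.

4.125

h = (2 − 1)/2 = 0.5.
Midpoints m₁,…,m₂ = 1.25, 1.75.
f(m₁)=3.375, f(m₂)=4.875.
h·[f(m₁) + f(m₂)] = 0.5·(8.25) = 4.125.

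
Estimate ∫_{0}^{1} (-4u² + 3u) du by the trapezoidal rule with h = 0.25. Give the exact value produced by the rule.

0.125

h = (1 − 0)/4 = 0.25.
Nodes u₀,…,u₄ = 0, 0.25, 0.5, 0.75, 1.
f(u) = -4u² + 3u: f₀=0, f₁=0.5, f₂=0.5, f₃=0, f₄=-1.
(h/2)·[f₀ + 2f₁ + 2f₂ + 2f₃ + f₄] = 0.125·(1) = 0.125.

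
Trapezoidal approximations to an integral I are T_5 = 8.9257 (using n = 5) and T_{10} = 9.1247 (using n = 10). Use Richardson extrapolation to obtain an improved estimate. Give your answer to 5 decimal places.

R = (4·T_{10} − T_5) / 3 = (4·9.1247 − 8.9257)/3 = (27.5731)/3 = 9.19103.

9.19103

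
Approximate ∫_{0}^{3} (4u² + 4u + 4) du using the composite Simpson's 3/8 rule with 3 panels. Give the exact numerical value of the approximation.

66

h = (3 − 0)/3 = 1.
Nodes u₀,…,u₃ = 0, 1, 2, 3.
f(u) = 4u² + 4u + 4: f₀=4, f₁=12, f₂=28, f₃=52.
(3h/8)·[f₀ + 3f₁ + 3f₂ + f₃] = 0.375·(176) = 66.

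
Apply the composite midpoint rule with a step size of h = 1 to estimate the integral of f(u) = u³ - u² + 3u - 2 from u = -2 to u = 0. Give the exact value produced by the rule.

h = (0 − (-2))/2 = 1.
Midpoints m₁,…,m₂ = -1.5, -0.5.
f(m₁)=-12.125, f(m₂)=-3.875.
h·[f(m₁) + f(m₂)] = 1·(-16) = -16.

-16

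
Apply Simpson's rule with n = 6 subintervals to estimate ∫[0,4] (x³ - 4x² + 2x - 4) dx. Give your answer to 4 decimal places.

h = (4 − 0)/6 = 0.666667.
Nodes x₀,…,x₆ = 0, 0.666667, 1.333333, 2, 2.666667, 3.333333, 4.
f(x) = x³ - 4x² + 2x - 4: f₀=-4, f₁=-4.148148, f₂=-6.074074, f₃=-8, f₄=-8.148148, f₅=-4.740741, f₆=4.
(h/3)·[f₀ + 4f₁ + 2f₂ + 4f₃ + 2f₄ + 4f₅ + f₆] = 0.222222·(-96) = -21.3333.

-21.3333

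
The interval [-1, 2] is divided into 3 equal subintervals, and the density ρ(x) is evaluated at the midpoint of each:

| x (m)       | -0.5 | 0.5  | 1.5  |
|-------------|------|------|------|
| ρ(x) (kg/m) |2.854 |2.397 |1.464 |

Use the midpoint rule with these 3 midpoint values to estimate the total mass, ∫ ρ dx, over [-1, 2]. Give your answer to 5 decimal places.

6.71500

h = 1, n = 3.
h·[y(m₁) + y(m₂) + y(m₃)] = 1·(6.715) = 6.71500.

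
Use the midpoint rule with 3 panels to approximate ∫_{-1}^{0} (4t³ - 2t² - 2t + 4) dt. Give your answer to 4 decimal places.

3.4074

h = (0 − (-1))/3 = 0.333333.
Midpoints m₁,…,m₃ = -0.833333, -0.5, -0.166667.
f(m₁)=1.962963, f(m₂)=4, f(m₃)=4.259259.
h·[f(m₁) + f(m₂) + f(m₃)] = 0.333333·(10.222222) = 3.4074.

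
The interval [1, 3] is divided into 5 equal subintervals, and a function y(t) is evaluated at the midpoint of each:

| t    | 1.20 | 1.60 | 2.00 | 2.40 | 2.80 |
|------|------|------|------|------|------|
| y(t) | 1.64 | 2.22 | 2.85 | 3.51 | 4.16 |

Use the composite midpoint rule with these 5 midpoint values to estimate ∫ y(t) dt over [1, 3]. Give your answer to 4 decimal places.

5.7520

h = 0.4, n = 5.
h·[y(m₁) + y(m₂) + y(m₃) + y(m₄) + y(m₅)] = 0.4·(14.38) = 5.7520.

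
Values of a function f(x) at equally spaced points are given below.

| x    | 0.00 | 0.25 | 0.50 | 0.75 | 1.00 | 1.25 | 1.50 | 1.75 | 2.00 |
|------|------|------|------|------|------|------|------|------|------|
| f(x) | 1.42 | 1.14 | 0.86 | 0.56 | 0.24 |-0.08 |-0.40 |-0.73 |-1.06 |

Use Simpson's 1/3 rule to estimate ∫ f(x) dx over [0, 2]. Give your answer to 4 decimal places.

h = 0.25, n = 8.
(h/3)·[y₀ + 4y₁ + 2y₂ + 4y₃ + 2y₄ + 4y₅ + 2y₆ + 4y₇ + y₈] = 0.083333·(5.32) = 0.4433.

0.4433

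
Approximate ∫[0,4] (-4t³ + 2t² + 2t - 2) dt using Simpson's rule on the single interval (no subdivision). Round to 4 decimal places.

-205.3333

S = (b−a)/6 · [f(0) + 4f(2) + f(4)] = 0.666667·[(-2) + 4·(-22) + (-218)] = -205.3333.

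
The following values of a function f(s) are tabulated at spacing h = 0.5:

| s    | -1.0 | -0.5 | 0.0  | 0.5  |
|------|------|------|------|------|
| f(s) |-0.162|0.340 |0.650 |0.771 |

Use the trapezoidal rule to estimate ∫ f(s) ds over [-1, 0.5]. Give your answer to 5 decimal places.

h = 0.5, n = 3.
(h/2)·[y₀ + 2y₁ + 2y₂ + y₃] = 0.25·(2.589) = 0.64725.

0.64725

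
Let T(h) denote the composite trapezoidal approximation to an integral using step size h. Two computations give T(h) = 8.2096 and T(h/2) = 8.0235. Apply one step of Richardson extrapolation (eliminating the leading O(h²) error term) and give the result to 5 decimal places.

7.96147

R = (4·T(h/2) − T(h)) / 3 = (4·8.0235 − 8.2096)/3 = (23.8844)/3 = 7.96147.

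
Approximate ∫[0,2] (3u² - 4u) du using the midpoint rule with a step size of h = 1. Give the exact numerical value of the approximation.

-0.5

h = (2 − 0)/2 = 1.
Midpoints m₁,…,m₂ = 0.5, 1.5.
f(m₁)=-1.25, f(m₂)=0.75.
h·[f(m₁) + f(m₂)] = 1·(-0.5) = -0.5.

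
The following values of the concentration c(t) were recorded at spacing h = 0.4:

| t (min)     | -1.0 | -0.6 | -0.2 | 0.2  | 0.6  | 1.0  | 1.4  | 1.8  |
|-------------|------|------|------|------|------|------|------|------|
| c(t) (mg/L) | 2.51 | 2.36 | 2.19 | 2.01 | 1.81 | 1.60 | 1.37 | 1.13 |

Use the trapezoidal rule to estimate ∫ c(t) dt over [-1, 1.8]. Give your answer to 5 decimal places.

5.26400

h = 0.4, n = 7.
(h/2)·[y₀ + 2y₁ + 2y₂ + 2y₃ + 2y₄ + 2y₅ + 2y₆ + y₇] = 0.2·(26.32) = 5.26400.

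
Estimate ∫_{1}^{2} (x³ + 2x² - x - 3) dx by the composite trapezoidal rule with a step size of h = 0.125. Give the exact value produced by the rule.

3.93359375

h = (2 − 1)/8 = 0.125.
Nodes x₀,…,x₈ = 1, 1.125, 1.25, 1.375, 1.5, 1.625, 1.75, 1.875, 2.
f(x) = x³ + 2x² - x - 3: f₀=-1, f₁=-0.169921875, f₂=0.828125, f₃=2.005859375, f₄=3.375, f₅=4.947265625, f₆=6.734375, f₇=8.748046875, f₈=11.
(h/2)·[f₀ + 2f₁ + 2f₂ + 2f₃ + 2f₄ + 2f₅ + 2f₆ + 2f₇ + f₈] = 0.0625·(62.9375) = 3.93359375.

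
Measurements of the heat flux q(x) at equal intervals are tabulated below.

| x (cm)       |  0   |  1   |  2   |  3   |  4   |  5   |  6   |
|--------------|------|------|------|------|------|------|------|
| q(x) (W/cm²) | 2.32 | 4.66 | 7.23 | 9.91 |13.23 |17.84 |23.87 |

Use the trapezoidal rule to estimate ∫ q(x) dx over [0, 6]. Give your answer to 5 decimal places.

h = 1, n = 6.
(h/2)·[y₀ + 2y₁ + 2y₂ + 2y₃ + 2y₄ + 2y₅ + y₆] = 0.5·(131.93) = 65.96500.

65.96500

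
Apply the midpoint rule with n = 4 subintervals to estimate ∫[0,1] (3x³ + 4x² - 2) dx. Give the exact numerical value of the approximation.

0.0390625

h = (1 − 0)/4 = 0.25.
Midpoints m₁,…,m₄ = 0.125, 0.375, 0.625, 0.875.
f(m₁)=-1.931640625, f(m₂)=-1.279296875, f(m₃)=0.294921875, f(m₄)=3.072265625.
h·[f(m₁) + f(m₂) + f(m₃) + f(m₄)] = 0.25·(0.15625) = 0.0390625.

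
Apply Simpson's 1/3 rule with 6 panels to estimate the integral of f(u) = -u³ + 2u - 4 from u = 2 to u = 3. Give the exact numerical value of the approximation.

h = (3 − 2)/6 = 0.166667.
Nodes u₀,…,u₆ = 2, 2.166667, 2.333333, 2.5, 2.666667, 2.833333, 3.
f(u) = -u³ + 2u - 4: f₀=-8, f₁=-9.837963, f₂=-12.037037, f₃=-14.625, f₄=-17.629630, f₅=-21.078704, f₆=-25.
(h/3)·[f₀ + 4f₁ + 2f₂ + 4f₃ + 2f₄ + 4f₅ + f₆] = 0.055556·(-274.5) = -15.25.

-15.25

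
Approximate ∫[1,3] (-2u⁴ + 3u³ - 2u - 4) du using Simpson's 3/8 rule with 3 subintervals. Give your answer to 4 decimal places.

-53.0370

h = (3 − 1)/3 = 0.666667.
Nodes u₀,…,u₃ = 1, 1.666667, 2.333333, 3.
f(u) = -2u⁴ + 3u³ - 2u - 4: f₀=-5, f₁=-8.876543, f₂=-29.839506, f₃=-91.
(3h/8)·[f₀ + 3f₁ + 3f₂ + f₃] = 0.25·(-212.148148) = -53.0370.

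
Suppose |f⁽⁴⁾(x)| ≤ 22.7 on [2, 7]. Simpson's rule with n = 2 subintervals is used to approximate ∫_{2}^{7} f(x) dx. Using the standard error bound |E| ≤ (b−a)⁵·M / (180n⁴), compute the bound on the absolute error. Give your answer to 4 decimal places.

|E| ≤ (5)⁵·22.7 / (180·2⁴) = 70937.5/2880 = 24.6311.

24.6311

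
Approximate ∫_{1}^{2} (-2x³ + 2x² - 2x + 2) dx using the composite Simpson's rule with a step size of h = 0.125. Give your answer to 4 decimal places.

-3.8333

h = (2 − 1)/8 = 0.125.
Nodes x₀,…,x₈ = 1, 1.125, 1.25, 1.375, 1.5, 1.625, 1.75, 1.875, 2.
f(x) = -2x³ + 2x² - 2x + 2: f₀=0, f₁=-0.56640625, f₂=-1.28125, f₃=-2.16796875, f₄=-3.25, f₅=-4.55078125, f₆=-6.09375, f₇=-7.90234375, f₈=-10.
(h/3)·[f₀ + 4f₁ + 2f₂ + 4f₃ + 2f₄ + 4f₅ + 2f₆ + 4f₇ + f₈] = 0.041667·(-92) = -3.8333.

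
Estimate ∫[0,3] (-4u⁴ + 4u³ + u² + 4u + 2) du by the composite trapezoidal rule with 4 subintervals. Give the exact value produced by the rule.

h = (3 − 0)/4 = 0.75.
Nodes u₀,…,u₄ = 0, 0.75, 1.5, 2.25, 3.
f(u) = -4u⁴ + 4u³ + u² + 4u + 2: f₀=2, f₁=5.984375, f₂=3.5, f₃=-40.890625, f₄=-193.
(h/2)·[f₀ + 2f₁ + 2f₂ + 2f₃ + f₄] = 0.375·(-253.8125) = -95.1796875.

-95.1796875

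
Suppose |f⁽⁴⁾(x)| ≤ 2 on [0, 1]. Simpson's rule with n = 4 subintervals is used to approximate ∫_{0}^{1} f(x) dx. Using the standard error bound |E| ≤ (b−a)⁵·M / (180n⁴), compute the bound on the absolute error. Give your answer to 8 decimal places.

|E| ≤ (1)⁵·2 / (180·4⁴) = 2/46080 = 0.00004340.

0.00004340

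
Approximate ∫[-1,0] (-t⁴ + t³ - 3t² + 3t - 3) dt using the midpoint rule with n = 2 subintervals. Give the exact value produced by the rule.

h = (0 − (-1))/2 = 0.5.
Midpoints m₁,…,m₂ = -0.75, -0.25.
f(m₁)=-7.67578125, f(m₂)=-3.95703125.
h·[f(m₁) + f(m₂)] = 0.5·(-11.6328125) = -5.81640625.

-5.81640625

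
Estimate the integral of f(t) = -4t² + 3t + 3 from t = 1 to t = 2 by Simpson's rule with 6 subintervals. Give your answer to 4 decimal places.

h = (2 − 1)/6 = 0.166667.
Nodes t₀,…,t₆ = 1, 1.166667, 1.333333, 1.5, 1.666667, 1.833333, 2.
f(t) = -4t² + 3t + 3: f₀=2, f₁=1.055556, f₂=-0.111111, f₃=-1.5, f₄=-3.111111, f₅=-4.944444, f₆=-7.
(h/3)·[f₀ + 4f₁ + 2f₂ + 4f₃ + 2f₄ + 4f₅ + f₆] = 0.055556·(-33) = -1.8333.

-1.8333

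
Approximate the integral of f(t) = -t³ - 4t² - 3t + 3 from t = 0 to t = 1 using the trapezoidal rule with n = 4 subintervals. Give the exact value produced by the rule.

-0.140625

h = (1 − 0)/4 = 0.25.
Nodes t₀,…,t₄ = 0, 0.25, 0.5, 0.75, 1.
f(t) = -t³ - 4t² - 3t + 3: f₀=3, f₁=1.984375, f₂=0.375, f₃=-1.921875, f₄=-5.
(h/2)·[f₀ + 2f₁ + 2f₂ + 2f₃ + f₄] = 0.125·(-1.125) = -0.140625.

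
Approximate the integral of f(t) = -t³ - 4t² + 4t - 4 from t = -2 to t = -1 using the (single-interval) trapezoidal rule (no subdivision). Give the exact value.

-15.5

T = (b−a)/2 · [f(-2) + f(-1)] = 0.5·[(-20) + (-11)] = -15.5.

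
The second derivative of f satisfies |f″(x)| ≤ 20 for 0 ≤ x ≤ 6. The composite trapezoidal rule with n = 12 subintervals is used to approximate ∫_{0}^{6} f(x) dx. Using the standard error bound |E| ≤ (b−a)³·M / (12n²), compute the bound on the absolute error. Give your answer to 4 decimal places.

2.5000

|E| ≤ (6)³·20 / (12·12²) = 4320/1728 = 2.5000.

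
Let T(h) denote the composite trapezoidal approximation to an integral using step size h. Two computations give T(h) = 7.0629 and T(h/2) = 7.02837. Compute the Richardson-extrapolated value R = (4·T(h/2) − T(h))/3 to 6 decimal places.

R = (4·T(h/2) − T(h)) / 3 = (4·7.02837 − 7.0629)/3 = (21.05058)/3 = 7.016860.

7.016860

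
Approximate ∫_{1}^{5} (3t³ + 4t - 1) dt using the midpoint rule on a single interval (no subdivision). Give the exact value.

368

M = (b−a)·f(3) = 4·(92) = 368.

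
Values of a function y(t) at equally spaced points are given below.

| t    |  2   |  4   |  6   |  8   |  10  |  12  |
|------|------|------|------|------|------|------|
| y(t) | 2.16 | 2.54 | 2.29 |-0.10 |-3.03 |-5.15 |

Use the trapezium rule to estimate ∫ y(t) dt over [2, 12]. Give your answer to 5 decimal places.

0.41000

h = 2, n = 5.
(h/2)·[y₀ + 2y₁ + 2y₂ + 2y₃ + 2y₄ + y₅] = 1·(0.41) = 0.41000.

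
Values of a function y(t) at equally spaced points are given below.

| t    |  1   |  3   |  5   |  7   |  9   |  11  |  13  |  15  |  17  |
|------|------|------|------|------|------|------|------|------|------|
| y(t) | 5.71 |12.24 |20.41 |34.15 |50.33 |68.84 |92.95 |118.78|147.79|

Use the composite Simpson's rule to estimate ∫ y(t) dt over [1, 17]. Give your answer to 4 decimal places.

944.6133

h = 2, n = 8.
(h/3)·[y₀ + 4y₁ + 2y₂ + 4y₃ + 2y₄ + 4y₅ + 2y₆ + 4y₇ + y₈] = 0.666667·(1416.92) = 944.6133.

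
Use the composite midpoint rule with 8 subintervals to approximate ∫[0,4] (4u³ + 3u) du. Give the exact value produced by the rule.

h = (4 − 0)/8 = 0.5.
Midpoints m₁,…,m₈ = 0.25, 0.75, 1.25, 1.75, 2.25, 2.75, 3.25, 3.75.
f(m₁)=0.8125, f(m₂)=3.9375, f(m₃)=11.5625, f(m₄)=26.6875, f(m₅)=52.3125, f(m₆)=91.4375, f(m₇)=147.0625, f(m₈)=222.1875.
h·[f(m₁) + f(m₂) + f(m₃) + f(m₄) + f(m₅) + f(m₆) + f(m₇) + f(m₈)] = 0.5·(556) = 278.

278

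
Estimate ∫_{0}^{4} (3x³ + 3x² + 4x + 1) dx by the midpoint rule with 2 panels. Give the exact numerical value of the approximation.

h = (4 − 0)/2 = 2.
Midpoints m₁,…,m₂ = 1, 3.
f(m₁)=11, f(m₂)=121.
h·[f(m₁) + f(m₂)] = 2·(132) = 264.

264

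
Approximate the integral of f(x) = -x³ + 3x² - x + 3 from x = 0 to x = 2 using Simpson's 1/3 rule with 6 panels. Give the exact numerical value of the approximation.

h = (2 − 0)/6 = 0.333333.
Nodes x₀,…,x₆ = 0, 0.333333, 0.666667, 1, 1.333333, 1.666667, 2.
f(x) = -x³ + 3x² - x + 3: f₀=3, f₁=2.962963, f₂=3.370370, f₃=4, f₄=4.629630, f₅=5.037037, f₆=5.
(h/3)·[f₀ + 4f₁ + 2f₂ + 4f₃ + 2f₄ + 4f₅ + f₆] = 0.111111·(72) = 8.

8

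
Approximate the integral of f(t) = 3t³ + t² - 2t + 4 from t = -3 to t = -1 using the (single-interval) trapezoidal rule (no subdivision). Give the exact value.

-58

T = (b−a)/2 · [f(-3) + f(-1)] = 1·[(-62) + 4] = -58.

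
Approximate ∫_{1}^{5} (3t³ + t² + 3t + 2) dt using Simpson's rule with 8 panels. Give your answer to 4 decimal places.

553.3333

h = (5 − 1)/8 = 0.5.
Nodes t₀,…,t₈ = 1, 1.5, 2, 2.5, 3, 3.5, 4, 4.5, 5.
f(t) = 3t³ + t² + 3t + 2: f₀=9, f₁=18.875, f₂=36, f₃=62.625, f₄=101, f₅=153.375, f₆=222, f₇=309.125, f₈=417.
(h/3)·[f₀ + 4f₁ + 2f₂ + 4f₃ + 2f₄ + 4f₅ + 2f₆ + 4f₇ + f₈] = 0.166667·(3320) = 553.3333.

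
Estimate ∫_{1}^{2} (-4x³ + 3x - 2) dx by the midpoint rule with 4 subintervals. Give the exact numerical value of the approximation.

h = (2 − 1)/4 = 0.25.
Midpoints m₁,…,m₄ = 1.125, 1.375, 1.625, 1.875.
f(m₁)=-4.3203125, f(m₂)=-8.2734375, f(m₃)=-14.2890625, f(m₄)=-22.7421875.
h·[f(m₁) + f(m₂) + f(m₃) + f(m₄)] = 0.25·(-49.625) = -12.40625.

-12.40625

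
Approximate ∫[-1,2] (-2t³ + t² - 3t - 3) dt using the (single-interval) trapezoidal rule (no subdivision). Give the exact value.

T = (b−a)/2 · [f(-1) + f(2)] = 1.5·[3 + (-21)] = -27.

-27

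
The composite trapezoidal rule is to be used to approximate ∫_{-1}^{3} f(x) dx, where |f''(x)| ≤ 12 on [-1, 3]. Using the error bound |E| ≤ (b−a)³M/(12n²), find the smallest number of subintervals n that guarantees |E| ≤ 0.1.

26

Need 768/(12n²) ≤ 0.1.
n² ≥ 768/(12·0.1) = 640 ⇒ n ≥ 25.2982, so the smallest n is 26.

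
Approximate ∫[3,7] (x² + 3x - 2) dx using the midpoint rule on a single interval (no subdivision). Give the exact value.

152

M = (b−a)·f(5) = 4·(38) = 152.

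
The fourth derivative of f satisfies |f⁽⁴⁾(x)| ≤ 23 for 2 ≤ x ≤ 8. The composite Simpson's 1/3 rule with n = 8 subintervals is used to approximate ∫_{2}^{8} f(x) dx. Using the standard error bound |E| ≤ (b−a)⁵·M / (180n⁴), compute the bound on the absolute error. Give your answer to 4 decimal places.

|E| ≤ (6)⁵·23 / (180·8⁴) = 178848/737280 = 0.2426.

0.2426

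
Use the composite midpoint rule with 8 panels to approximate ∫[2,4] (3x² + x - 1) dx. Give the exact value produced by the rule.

59.96875

h = (4 − 2)/8 = 0.25.
Midpoints m₁,…,m₈ = 2.125, 2.375, 2.625, 2.875, 3.125, 3.375, 3.625, 3.875.
f(m₁)=14.671875, f(m₂)=18.296875, f(m₃)=22.296875, f(m₄)=26.671875, f(m₅)=31.421875, f(m₆)=36.546875, f(m₇)=42.046875, f(m₈)=47.921875.
h·[f(m₁) + f(m₂) + f(m₃) + f(m₄) + f(m₅) + f(m₆) + f(m₇) + f(m₈)] = 0.25·(239.875) = 59.96875.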